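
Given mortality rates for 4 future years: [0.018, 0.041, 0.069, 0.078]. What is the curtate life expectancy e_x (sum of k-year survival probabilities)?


e_x = sum_{k=1}^{n} k_p_x
k_p_x values:
  1_p_x = 0.982
  2_p_x = 0.941738
  3_p_x = 0.876758
  4_p_x = 0.808371
e_x = 3.6089


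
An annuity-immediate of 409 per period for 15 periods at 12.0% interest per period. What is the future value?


FV = PMT * ((1+i)^n - 1) / i
= 409 * ((1.12)^15 - 1) / 0.12
= 409 * (5.473566 - 1) / 0.12
= 15247.4033


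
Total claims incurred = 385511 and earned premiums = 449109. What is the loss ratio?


Loss ratio = claims / premiums
= 385511 / 449109
= 0.8584


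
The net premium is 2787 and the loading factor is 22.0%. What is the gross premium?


Gross = net * (1 + loading)
= 2787 * (1 + 0.22)
= 2787 * 1.22
= 3400.14


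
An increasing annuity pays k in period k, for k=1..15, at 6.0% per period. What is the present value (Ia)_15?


(Ia)_n = sum_{k=1}^{n} k * v^k, v = 1/(1+i)
v = 0.943396
Sum computed term by term:
(Ia)_15 = 67.2668


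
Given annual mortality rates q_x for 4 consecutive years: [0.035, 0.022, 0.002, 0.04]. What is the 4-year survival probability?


p_k = 1 - q_k for each year
Survival = product of (1 - q_k)
= 0.965 * 0.978 * 0.998 * 0.96
= 0.9042


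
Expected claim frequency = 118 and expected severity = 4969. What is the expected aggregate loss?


E[S] = E[N] * E[X]
= 118 * 4969
= 586342


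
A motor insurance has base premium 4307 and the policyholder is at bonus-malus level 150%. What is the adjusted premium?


adjusted = base * BM_level / 100
= 4307 * 150 / 100
= 4307 * 1.5
= 6460.5


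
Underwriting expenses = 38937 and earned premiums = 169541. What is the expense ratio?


Expense ratio = expenses / premiums
= 38937 / 169541
= 0.2297


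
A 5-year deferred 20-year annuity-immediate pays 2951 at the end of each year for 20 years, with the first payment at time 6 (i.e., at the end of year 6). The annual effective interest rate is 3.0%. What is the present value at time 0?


PV at time 5 of the 20-year annuity-immediate:
a_n = 2951 * (1-(1+0.03)^(-20))/0.03 = 43903.4283
Discount back 5 years to time 0:
PV = 43903.4283 * (1+0.03)^(-5)
= 43903.4283 * 0.862609
= 37871.4829


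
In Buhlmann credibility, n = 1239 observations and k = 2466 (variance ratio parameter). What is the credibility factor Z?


Z = n / (n + k)
= 1239 / (1239 + 2466)
= 1239 / 3705
= 0.3344


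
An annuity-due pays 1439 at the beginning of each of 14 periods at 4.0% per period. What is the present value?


PV_due = PMT * (1-(1+i)^(-n))/i * (1+i)
PV_immediate = 15200.3339
PV_due = 15200.3339 * 1.04
= 15808.3473


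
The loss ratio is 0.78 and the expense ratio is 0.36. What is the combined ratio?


Combined ratio = loss ratio + expense ratio
= 0.78 + 0.36
= 1.14


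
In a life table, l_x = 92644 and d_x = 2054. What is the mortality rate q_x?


q_x = d_x / l_x
= 2054 / 92644
= 0.0222


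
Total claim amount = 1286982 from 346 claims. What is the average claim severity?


severity = total / number
= 1286982 / 346
= 3719.6012


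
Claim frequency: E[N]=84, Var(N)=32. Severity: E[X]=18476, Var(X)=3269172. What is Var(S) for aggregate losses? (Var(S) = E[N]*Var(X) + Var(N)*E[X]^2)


Var(S) = E[N]*Var(X) + Var(N)*E[X]^2
= 84*3269172 + 32*18476^2
= 274610448 + 10923602432
= 1.1198e+10


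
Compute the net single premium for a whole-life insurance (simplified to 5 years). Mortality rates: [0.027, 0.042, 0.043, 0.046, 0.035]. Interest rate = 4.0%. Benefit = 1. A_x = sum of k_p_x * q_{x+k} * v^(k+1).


v = 0.961538
Year 0: k_p_x=1.0, q=0.027, term=0.025962
Year 1: k_p_x=0.973, q=0.042, term=0.037783
Year 2: k_p_x=0.932134, q=0.043, term=0.035633
Year 3: k_p_x=0.892052, q=0.046, term=0.035076
Year 4: k_p_x=0.851018, q=0.035, term=0.024482
A_x = 0.1589


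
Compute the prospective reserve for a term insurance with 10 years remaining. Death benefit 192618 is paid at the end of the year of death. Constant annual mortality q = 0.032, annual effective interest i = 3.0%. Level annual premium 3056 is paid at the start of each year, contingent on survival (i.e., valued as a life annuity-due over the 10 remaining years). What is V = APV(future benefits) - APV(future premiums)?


v = 1/(1+i) = 0.970874
APV(future benefits) per unit = sum_{k=0}^{9} k_p_x * q * v^(k+1) = 0.238708
APV(future benefits) = 192618 * 0.238708 = 45979.4291
Life annuity-due factor ä_{x:10} = sum_{k=0}^{9} k_p_x * v^k = 7.683409
APV(future premiums) = 3056 * 7.683409 = 23480.4979
V = 45979.4291 - 23480.4979
= 22498.9312


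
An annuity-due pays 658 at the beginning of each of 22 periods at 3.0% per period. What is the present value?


PV_due = PMT * (1-(1+i)^(-n))/i * (1+i)
PV_immediate = 10486.4911
PV_due = 10486.4911 * 1.03
= 10801.0859


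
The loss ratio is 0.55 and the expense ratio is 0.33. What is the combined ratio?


Combined ratio = loss ratio + expense ratio
= 0.55 + 0.33
= 0.88


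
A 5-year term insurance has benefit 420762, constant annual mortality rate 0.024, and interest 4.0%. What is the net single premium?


NSP = benefit * sum_{k=0}^{n-1} k_p_x * q * v^(k+1)
With constant q=0.024, v=0.961538
Sum = 0.102031
NSP = 420762 * 0.102031
= 42930.6801


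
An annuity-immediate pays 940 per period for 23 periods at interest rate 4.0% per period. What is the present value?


PV = PMT * (1 - (1+i)^(-n)) / i
= 940 * (1 - (1+0.04)^(-23)) / 0.04
= 940 * (1 - 0.405726) / 0.04
= 940 * 14.856842
= 13965.4312


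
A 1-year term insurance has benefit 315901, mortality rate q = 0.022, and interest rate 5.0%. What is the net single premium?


NSP = benefit * q * v
v = 1/(1+i) = 0.952381
NSP = 315901 * 0.022 * 0.952381
= 6618.8781


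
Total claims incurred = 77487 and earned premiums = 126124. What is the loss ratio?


Loss ratio = claims / premiums
= 77487 / 126124
= 0.6144


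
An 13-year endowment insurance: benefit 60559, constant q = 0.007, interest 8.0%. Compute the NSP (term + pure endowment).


Term component = 3237.2954
Pure endowment = 13_p_x * v^13 * benefit = 0.912726 * 0.367698 * 60559 = 20324.043
NSP = 23561.3384


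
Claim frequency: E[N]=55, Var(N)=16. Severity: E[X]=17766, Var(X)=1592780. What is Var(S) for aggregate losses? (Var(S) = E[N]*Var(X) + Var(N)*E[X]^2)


Var(S) = E[N]*Var(X) + Var(N)*E[X]^2
= 55*1592780 + 16*17766^2
= 87602900 + 5050092096
= 5.1377e+09


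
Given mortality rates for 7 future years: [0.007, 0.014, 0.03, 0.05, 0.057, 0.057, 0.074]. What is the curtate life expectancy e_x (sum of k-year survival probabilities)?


e_x = sum_{k=1}^{n} k_p_x
k_p_x values:
  1_p_x = 0.993
  2_p_x = 0.979098
  3_p_x = 0.949725
  4_p_x = 0.902239
  5_p_x = 0.850811
  6_p_x = 0.802315
  7_p_x = 0.742944
e_x = 6.2201


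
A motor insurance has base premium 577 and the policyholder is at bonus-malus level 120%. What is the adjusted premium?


adjusted = base * BM_level / 100
= 577 * 120 / 100
= 577 * 1.2
= 692.4


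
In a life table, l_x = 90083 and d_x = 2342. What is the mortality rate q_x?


q_x = d_x / l_x
= 2342 / 90083
= 0.026


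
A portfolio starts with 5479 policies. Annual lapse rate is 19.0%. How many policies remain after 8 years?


remaining = initial * (1 - lapse)^years
= 5479 * (1 - 0.19)^8
= 5479 * 0.185302
= 1015.2698


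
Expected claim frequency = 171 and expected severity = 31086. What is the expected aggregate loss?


E[S] = E[N] * E[X]
= 171 * 31086
= 5.3157e+06


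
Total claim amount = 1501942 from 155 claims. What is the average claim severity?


severity = total / number
= 1501942 / 155
= 9689.9484


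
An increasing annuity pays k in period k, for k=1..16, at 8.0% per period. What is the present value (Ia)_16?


(Ia)_n = sum_{k=1}^{n} k * v^k, v = 1/(1+i)
v = 0.925926
Sum computed term by term:
(Ia)_16 = 61.1154


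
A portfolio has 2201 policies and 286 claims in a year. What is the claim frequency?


frequency = claims / policies
= 286 / 2201
= 0.1299


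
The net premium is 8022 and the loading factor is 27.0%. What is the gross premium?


Gross = net * (1 + loading)
= 8022 * (1 + 0.27)
= 8022 * 1.27
= 10187.94


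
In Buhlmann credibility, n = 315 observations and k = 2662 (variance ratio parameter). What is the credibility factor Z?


Z = n / (n + k)
= 315 / (315 + 2662)
= 315 / 2977
= 0.1058


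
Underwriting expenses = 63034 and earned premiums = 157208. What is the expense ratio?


Expense ratio = expenses / premiums
= 63034 / 157208
= 0.401


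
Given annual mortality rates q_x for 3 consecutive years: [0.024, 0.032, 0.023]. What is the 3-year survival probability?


p_k = 1 - q_k for each year
Survival = product of (1 - q_k)
= 0.976 * 0.968 * 0.977
= 0.923


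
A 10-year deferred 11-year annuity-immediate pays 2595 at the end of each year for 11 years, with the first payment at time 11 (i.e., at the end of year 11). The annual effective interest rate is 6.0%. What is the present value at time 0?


PV at time 10 of the 11-year annuity-immediate:
a_n = 2595 * (1-(1+0.06)^(-11))/0.06 = 20466.4395
Discount back 10 years to time 0:
PV = 20466.4395 * (1+0.06)^(-10)
= 20466.4395 * 0.558395
= 11428.3529


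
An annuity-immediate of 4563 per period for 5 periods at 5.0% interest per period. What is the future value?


FV = PMT * ((1+i)^n - 1) / i
= 4563 * ((1.05)^5 - 1) / 0.05
= 4563 * (1.276282 - 1) / 0.05
= 25213.4554


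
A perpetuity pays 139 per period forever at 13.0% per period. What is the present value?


PV = PMT / i
= 139 / 0.13
= 1069.2308


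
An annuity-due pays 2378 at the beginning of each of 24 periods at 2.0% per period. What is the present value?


PV_due = PMT * (1-(1+i)^(-n))/i * (1+i)
PV_immediate = 44977.3151
PV_due = 44977.3151 * 1.02
= 45876.8614


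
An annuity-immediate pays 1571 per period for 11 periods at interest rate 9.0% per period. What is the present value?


PV = PMT * (1 - (1+i)^(-n)) / i
= 1571 * (1 - (1+0.09)^(-11)) / 0.09
= 1571 * (1 - 0.387533) / 0.09
= 1571 * 6.805191
= 10690.9544


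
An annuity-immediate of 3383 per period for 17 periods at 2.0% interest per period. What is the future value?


FV = PMT * ((1+i)^n - 1) / i
= 3383 * ((1.02)^17 - 1) / 0.02
= 3383 * (1.400241 - 1) / 0.02
= 67700.8361


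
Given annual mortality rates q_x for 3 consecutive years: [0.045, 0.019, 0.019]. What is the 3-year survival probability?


p_k = 1 - q_k for each year
Survival = product of (1 - q_k)
= 0.955 * 0.981 * 0.981
= 0.9191


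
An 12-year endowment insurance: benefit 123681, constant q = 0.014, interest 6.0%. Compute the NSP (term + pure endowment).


Term component = 13580.4554
Pure endowment = 12_p_x * v^12 * benefit = 0.844351 * 0.496969 * 123681 = 51898.593
NSP = 65479.0484


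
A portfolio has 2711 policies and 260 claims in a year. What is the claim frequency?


frequency = claims / policies
= 260 / 2711
= 0.0959


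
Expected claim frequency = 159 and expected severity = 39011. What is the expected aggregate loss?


E[S] = E[N] * E[X]
= 159 * 39011
= 6.2027e+06


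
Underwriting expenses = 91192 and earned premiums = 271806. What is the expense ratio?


Expense ratio = expenses / premiums
= 91192 / 271806
= 0.3355


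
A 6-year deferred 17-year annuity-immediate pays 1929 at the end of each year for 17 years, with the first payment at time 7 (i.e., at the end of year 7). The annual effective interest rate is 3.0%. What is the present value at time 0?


PV at time 6 of the 17-year annuity-immediate:
a_n = 1929 * (1-(1+0.03)^(-17))/0.03 = 25397.4425
Discount back 6 years to time 0:
PV = 25397.4425 * (1+0.03)^(-6)
= 25397.4425 * 0.837484
= 21269.9583


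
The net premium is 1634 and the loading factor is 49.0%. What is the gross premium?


Gross = net * (1 + loading)
= 1634 * (1 + 0.49)
= 1634 * 1.49
= 2434.66


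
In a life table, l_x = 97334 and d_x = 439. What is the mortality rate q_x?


q_x = d_x / l_x
= 439 / 97334
= 0.0045


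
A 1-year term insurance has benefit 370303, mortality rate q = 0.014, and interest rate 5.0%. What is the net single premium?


NSP = benefit * q * v
v = 1/(1+i) = 0.952381
NSP = 370303 * 0.014 * 0.952381
= 4937.3733


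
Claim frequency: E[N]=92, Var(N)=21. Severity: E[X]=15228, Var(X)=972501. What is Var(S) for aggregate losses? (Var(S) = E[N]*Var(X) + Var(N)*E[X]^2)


Var(S) = E[N]*Var(X) + Var(N)*E[X]^2
= 92*972501 + 21*15228^2
= 89470092 + 4869731664
= 4.9592e+09


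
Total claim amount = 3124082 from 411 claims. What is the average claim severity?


severity = total / number
= 3124082 / 411
= 7601.1727


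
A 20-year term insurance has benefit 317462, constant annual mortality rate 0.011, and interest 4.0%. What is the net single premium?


NSP = benefit * sum_{k=0}^{n-1} k_p_x * q * v^(k+1)
With constant q=0.011, v=0.961538
Sum = 0.136785
NSP = 317462 * 0.136785
= 43424.1818


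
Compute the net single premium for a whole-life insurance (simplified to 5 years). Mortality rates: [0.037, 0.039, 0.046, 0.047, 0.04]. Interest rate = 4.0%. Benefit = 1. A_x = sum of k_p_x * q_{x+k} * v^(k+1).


v = 0.961538
Year 0: k_p_x=1.0, q=0.037, term=0.035577
Year 1: k_p_x=0.963, q=0.039, term=0.034724
Year 2: k_p_x=0.925443, q=0.046, term=0.037845
Year 3: k_p_x=0.882873, q=0.047, term=0.03547
Year 4: k_p_x=0.841378, q=0.04, term=0.027662
A_x = 0.1713


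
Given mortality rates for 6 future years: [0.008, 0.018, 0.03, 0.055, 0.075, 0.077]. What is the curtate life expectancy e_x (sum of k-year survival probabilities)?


e_x = sum_{k=1}^{n} k_p_x
k_p_x values:
  1_p_x = 0.992
  2_p_x = 0.974144
  3_p_x = 0.94492
  4_p_x = 0.892949
  5_p_x = 0.825978
  6_p_x = 0.762378
e_x = 5.3924


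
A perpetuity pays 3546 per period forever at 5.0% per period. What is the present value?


PV = PMT / i
= 3546 / 0.05
= 70920.0


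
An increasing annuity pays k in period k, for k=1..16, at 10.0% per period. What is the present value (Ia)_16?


(Ia)_n = sum_{k=1}^{n} k * v^k, v = 1/(1+i)
v = 0.909091
Sum computed term by term:
(Ia)_16 = 51.2401


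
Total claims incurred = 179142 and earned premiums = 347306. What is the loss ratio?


Loss ratio = claims / premiums
= 179142 / 347306
= 0.5158


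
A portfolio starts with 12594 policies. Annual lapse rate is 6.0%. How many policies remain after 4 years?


remaining = initial * (1 - lapse)^years
= 12594 * (1 - 0.06)^4
= 12594 * 0.780749
= 9832.7524


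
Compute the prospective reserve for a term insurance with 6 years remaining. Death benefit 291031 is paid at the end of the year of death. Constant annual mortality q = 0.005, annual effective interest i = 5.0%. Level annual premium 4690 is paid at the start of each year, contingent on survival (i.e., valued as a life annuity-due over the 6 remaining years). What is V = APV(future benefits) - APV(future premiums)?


v = 1/(1+i) = 0.952381
APV(future benefits) per unit = sum_{k=0}^{5} k_p_x * q * v^(k+1) = 0.025081
APV(future benefits) = 291031 * 0.025081 = 7299.4039
Life annuity-due factor ä_{x:6} = sum_{k=0}^{5} k_p_x * v^k = 5.26705
APV(future premiums) = 4690 * 5.26705 = 24702.4643
V = 7299.4039 - 24702.4643
= -17403.0604


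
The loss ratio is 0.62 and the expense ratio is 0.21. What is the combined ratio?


Combined ratio = loss ratio + expense ratio
= 0.62 + 0.21
= 0.83


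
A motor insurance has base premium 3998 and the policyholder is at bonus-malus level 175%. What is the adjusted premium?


adjusted = base * BM_level / 100
= 3998 * 175 / 100
= 3998 * 1.75
= 6996.5


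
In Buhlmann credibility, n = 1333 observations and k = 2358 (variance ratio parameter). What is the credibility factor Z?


Z = n / (n + k)
= 1333 / (1333 + 2358)
= 1333 / 3691
= 0.3611


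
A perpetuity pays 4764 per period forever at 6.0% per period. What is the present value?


PV = PMT / i
= 4764 / 0.06
= 79400.0


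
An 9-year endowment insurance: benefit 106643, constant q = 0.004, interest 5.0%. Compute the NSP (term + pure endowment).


Term component = 2987.8142
Pure endowment = 9_p_x * v^9 * benefit = 0.964571 * 0.644609 * 106643 = 66307.5083
NSP = 69295.3225


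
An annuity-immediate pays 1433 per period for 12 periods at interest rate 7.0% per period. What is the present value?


PV = PMT * (1 - (1+i)^(-n)) / i
= 1433 * (1 - (1+0.07)^(-12)) / 0.07
= 1433 * (1 - 0.444012) / 0.07
= 1433 * 7.942686
= 11381.8695


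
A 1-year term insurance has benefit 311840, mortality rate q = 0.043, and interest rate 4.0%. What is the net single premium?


NSP = benefit * q * v
v = 1/(1+i) = 0.961538
NSP = 311840 * 0.043 * 0.961538
= 12893.3846


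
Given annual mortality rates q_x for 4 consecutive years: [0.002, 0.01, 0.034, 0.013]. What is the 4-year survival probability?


p_k = 1 - q_k for each year
Survival = product of (1 - q_k)
= 0.998 * 0.99 * 0.966 * 0.987
= 0.942


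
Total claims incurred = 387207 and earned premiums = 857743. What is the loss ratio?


Loss ratio = claims / premiums
= 387207 / 857743
= 0.4514


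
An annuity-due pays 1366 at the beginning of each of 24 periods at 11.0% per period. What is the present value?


PV_due = PMT * (1-(1+i)^(-n))/i * (1+i)
PV_immediate = 11403.5546
PV_due = 11403.5546 * 1.11
= 12657.9456


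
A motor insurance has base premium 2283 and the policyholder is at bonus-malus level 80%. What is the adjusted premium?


adjusted = base * BM_level / 100
= 2283 * 80 / 100
= 2283 * 0.8
= 1826.4


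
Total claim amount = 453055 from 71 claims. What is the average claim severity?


severity = total / number
= 453055 / 71
= 6381.0563


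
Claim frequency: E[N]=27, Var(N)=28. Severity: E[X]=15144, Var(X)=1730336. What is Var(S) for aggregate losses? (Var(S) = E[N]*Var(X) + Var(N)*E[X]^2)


Var(S) = E[N]*Var(X) + Var(N)*E[X]^2
= 27*1730336 + 28*15144^2
= 46719072 + 6421540608
= 6.4683e+09


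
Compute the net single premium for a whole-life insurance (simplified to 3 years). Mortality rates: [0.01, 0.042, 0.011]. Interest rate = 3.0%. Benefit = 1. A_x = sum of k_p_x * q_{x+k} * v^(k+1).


v = 0.970874
Year 0: k_p_x=1.0, q=0.01, term=0.009709
Year 1: k_p_x=0.99, q=0.042, term=0.039193
Year 2: k_p_x=0.94842, q=0.011, term=0.009547
A_x = 0.0584


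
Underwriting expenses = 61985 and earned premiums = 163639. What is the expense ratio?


Expense ratio = expenses / premiums
= 61985 / 163639
= 0.3788


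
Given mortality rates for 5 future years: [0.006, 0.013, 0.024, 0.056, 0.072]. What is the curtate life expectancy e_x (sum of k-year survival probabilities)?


e_x = sum_{k=1}^{n} k_p_x
k_p_x values:
  1_p_x = 0.994
  2_p_x = 0.981078
  3_p_x = 0.957532
  4_p_x = 0.90391
  5_p_x = 0.838829
e_x = 4.6753


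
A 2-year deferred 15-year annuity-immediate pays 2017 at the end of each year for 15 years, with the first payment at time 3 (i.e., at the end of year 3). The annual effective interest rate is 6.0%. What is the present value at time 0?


PV at time 2 of the 15-year annuity-immediate:
a_n = 2017 * (1-(1+0.06)^(-15))/0.06 = 19589.6062
Discount back 2 years to time 0:
PV = 19589.6062 * (1+0.06)^(-2)
= 19589.6062 * 0.889996
= 17434.6798


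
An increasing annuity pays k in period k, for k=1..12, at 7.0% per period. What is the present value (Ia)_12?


(Ia)_n = sum_{k=1}^{n} k * v^k, v = 1/(1+i)
v = 0.934579
Sum computed term by term:
(Ia)_12 = 45.2933


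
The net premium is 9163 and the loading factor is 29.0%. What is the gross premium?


Gross = net * (1 + loading)
= 9163 * (1 + 0.29)
= 9163 * 1.29
= 11820.27


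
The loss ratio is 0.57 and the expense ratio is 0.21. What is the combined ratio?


Combined ratio = loss ratio + expense ratio
= 0.57 + 0.21
= 0.78


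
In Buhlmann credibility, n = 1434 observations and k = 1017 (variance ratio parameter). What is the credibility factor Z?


Z = n / (n + k)
= 1434 / (1434 + 1017)
= 1434 / 2451
= 0.5851


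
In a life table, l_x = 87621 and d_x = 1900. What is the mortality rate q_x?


q_x = d_x / l_x
= 1900 / 87621
= 0.0217


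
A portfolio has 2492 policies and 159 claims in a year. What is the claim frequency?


frequency = claims / policies
= 159 / 2492
= 0.0638


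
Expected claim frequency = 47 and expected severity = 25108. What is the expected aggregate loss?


E[S] = E[N] * E[X]
= 47 * 25108
= 1.1801e+06


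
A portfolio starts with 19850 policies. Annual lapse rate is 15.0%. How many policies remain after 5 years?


remaining = initial * (1 - lapse)^years
= 19850 * (1 - 0.15)^5
= 19850 * 0.443705
= 8807.5505


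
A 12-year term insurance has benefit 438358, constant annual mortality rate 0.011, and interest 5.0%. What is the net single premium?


NSP = benefit * sum_{k=0}^{n-1} k_p_x * q * v^(k+1)
With constant q=0.011, v=0.952381
Sum = 0.092396
NSP = 438358 * 0.092396
= 40502.4852


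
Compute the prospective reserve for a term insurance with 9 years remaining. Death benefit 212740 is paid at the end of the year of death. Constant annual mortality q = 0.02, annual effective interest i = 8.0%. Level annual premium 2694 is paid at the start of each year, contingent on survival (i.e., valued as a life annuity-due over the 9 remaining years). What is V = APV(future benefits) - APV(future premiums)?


v = 1/(1+i) = 0.925926
APV(future benefits) per unit = sum_{k=0}^{8} k_p_x * q * v^(k+1) = 0.116584
APV(future benefits) = 212740 * 0.116584 = 24802.0182
Life annuity-due factor ä_{x:9} = sum_{k=0}^{8} k_p_x * v^k = 6.29552
APV(future premiums) = 2694 * 6.29552 = 16960.1316
V = 24802.0182 - 16960.1316
= 7841.8866


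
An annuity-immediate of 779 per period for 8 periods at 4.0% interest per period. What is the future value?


FV = PMT * ((1+i)^n - 1) / i
= 779 * ((1.04)^8 - 1) / 0.04
= 779 * (1.368569 - 1) / 0.04
= 7177.8823


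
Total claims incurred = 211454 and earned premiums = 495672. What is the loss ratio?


Loss ratio = claims / premiums
= 211454 / 495672
= 0.4266


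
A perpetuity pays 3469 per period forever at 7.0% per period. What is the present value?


PV = PMT / i
= 3469 / 0.07
= 49557.1429


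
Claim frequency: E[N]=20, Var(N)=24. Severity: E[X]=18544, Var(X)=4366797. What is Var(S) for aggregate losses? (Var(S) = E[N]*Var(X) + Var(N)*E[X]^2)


Var(S) = E[N]*Var(X) + Var(N)*E[X]^2
= 20*4366797 + 24*18544^2
= 87335940 + 8253118464
= 8.3405e+09


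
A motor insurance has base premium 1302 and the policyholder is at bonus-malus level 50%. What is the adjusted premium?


adjusted = base * BM_level / 100
= 1302 * 50 / 100
= 1302 * 0.5
= 651.0


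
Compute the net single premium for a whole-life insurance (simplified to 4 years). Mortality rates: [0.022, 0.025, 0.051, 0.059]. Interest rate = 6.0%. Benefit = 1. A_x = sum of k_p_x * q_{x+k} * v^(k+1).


v = 0.943396
Year 0: k_p_x=1.0, q=0.022, term=0.020755
Year 1: k_p_x=0.978, q=0.025, term=0.02176
Year 2: k_p_x=0.95355, q=0.051, term=0.040832
Year 3: k_p_x=0.904919, q=0.059, term=0.04229
A_x = 0.1256


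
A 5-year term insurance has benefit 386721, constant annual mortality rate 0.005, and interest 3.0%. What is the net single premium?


NSP = benefit * sum_{k=0}^{n-1} k_p_x * q * v^(k+1)
With constant q=0.005, v=0.970874
Sum = 0.022677
NSP = 386721 * 0.022677
= 8769.83


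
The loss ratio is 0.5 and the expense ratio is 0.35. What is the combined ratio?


Combined ratio = loss ratio + expense ratio
= 0.5 + 0.35
= 0.85


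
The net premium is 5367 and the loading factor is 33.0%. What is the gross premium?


Gross = net * (1 + loading)
= 5367 * (1 + 0.33)
= 5367 * 1.33
= 7138.11


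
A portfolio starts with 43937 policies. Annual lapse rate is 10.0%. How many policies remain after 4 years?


remaining = initial * (1 - lapse)^years
= 43937 * (1 - 0.1)^4
= 43937 * 0.6561
= 28827.0657


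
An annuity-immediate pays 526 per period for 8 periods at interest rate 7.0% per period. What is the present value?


PV = PMT * (1 - (1+i)^(-n)) / i
= 526 * (1 - (1+0.07)^(-8)) / 0.07
= 526 * (1 - 0.582009) / 0.07
= 526 * 5.971299
= 3140.903


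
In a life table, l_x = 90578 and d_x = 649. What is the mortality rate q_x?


q_x = d_x / l_x
= 649 / 90578
= 0.0072


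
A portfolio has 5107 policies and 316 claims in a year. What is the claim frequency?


frequency = claims / policies
= 316 / 5107
= 0.0619


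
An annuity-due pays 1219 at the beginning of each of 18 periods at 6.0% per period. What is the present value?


PV_due = PMT * (1-(1+i)^(-n))/i * (1+i)
PV_immediate = 13198.8486
PV_due = 13198.8486 * 1.06
= 13990.7796


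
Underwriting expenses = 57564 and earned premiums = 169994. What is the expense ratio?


Expense ratio = expenses / premiums
= 57564 / 169994
= 0.3386


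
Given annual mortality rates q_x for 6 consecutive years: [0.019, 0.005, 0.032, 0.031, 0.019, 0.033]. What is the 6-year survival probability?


p_k = 1 - q_k for each year
Survival = product of (1 - q_k)
= 0.981 * 0.995 * 0.968 * 0.969 * 0.981 * 0.967
= 0.8685


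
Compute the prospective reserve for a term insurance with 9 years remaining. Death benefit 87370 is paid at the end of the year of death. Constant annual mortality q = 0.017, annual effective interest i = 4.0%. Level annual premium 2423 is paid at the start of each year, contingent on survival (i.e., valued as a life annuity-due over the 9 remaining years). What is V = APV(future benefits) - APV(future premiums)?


v = 1/(1+i) = 0.961538
APV(future benefits) per unit = sum_{k=0}^{8} k_p_x * q * v^(k+1) = 0.118667
APV(future benefits) = 87370 * 0.118667 = 10367.8976
Life annuity-due factor ä_{x:9} = sum_{k=0}^{8} k_p_x * v^k = 7.259601
APV(future premiums) = 2423 * 7.259601 = 17590.0144
V = 10367.8976 - 17590.0144
= -7222.1168


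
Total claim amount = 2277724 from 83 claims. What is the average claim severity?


severity = total / number
= 2277724 / 83
= 27442.4578


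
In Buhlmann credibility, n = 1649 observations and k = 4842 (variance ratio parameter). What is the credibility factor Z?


Z = n / (n + k)
= 1649 / (1649 + 4842)
= 1649 / 6491
= 0.254


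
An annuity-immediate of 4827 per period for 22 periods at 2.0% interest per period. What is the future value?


FV = PMT * ((1+i)^n - 1) / i
= 4827 * ((1.02)^22 - 1) / 0.02
= 4827 * (1.54598 - 1) / 0.02
= 131772.1935


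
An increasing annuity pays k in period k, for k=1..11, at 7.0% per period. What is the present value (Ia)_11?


(Ia)_n = sum_{k=1}^{n} k * v^k, v = 1/(1+i)
v = 0.934579
Sum computed term by term:
(Ia)_11 = 39.9652


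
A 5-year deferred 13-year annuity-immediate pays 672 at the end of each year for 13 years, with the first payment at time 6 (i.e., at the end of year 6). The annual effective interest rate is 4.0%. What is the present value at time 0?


PV at time 5 of the 13-year annuity-immediate:
a_n = 672 * (1-(1+0.04)^(-13))/0.04 = 6710.3554
Discount back 5 years to time 0:
PV = 6710.3554 * (1+0.04)^(-5)
= 6710.3554 * 0.821927
= 5515.423


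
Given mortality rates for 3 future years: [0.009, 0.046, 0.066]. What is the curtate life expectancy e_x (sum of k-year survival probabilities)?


e_x = sum_{k=1}^{n} k_p_x
k_p_x values:
  1_p_x = 0.991
  2_p_x = 0.945414
  3_p_x = 0.883017
e_x = 2.8194


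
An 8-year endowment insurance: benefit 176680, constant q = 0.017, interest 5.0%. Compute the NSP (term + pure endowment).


Term component = 18376.2338
Pure endowment = 8_p_x * v^8 * benefit = 0.871823 * 0.676839 * 176680 = 104256.0198
NSP = 122632.2536


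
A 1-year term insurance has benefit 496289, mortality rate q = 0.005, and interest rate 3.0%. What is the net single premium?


NSP = benefit * q * v
v = 1/(1+i) = 0.970874
NSP = 496289 * 0.005 * 0.970874
= 2409.1699


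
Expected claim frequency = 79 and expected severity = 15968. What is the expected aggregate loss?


E[S] = E[N] * E[X]
= 79 * 15968
= 1.2615e+06


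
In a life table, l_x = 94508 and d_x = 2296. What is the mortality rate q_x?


q_x = d_x / l_x
= 2296 / 94508
= 0.0243


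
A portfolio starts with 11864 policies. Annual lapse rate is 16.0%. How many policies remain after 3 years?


remaining = initial * (1 - lapse)^years
= 11864 * (1 - 0.16)^3
= 11864 * 0.592704
= 7031.8403


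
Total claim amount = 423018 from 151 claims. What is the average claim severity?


severity = total / number
= 423018 / 151
= 2801.4437


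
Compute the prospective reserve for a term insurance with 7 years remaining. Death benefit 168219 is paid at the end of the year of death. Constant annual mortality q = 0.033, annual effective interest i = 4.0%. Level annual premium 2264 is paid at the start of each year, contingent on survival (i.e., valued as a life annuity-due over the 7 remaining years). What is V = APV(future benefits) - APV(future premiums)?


v = 1/(1+i) = 0.961538
APV(future benefits) per unit = sum_{k=0}^{6} k_p_x * q * v^(k+1) = 0.180447
APV(future benefits) = 168219 * 0.180447 = 30354.5303
Life annuity-due factor ä_{x:7} = sum_{k=0}^{6} k_p_x * v^k = 5.686799
APV(future premiums) = 2264 * 5.686799 = 12874.9127
V = 30354.5303 - 12874.9127
= 17479.6176


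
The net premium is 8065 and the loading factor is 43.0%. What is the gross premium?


Gross = net * (1 + loading)
= 8065 * (1 + 0.43)
= 8065 * 1.43
= 11532.95


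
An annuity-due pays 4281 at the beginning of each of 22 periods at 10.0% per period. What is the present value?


PV_due = PMT * (1-(1+i)^(-n))/i * (1+i)
PV_immediate = 37550.9639
PV_due = 37550.9639 * 1.1
= 41306.0603


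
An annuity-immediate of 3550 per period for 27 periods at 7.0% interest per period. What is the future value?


FV = PMT * ((1+i)^n - 1) / i
= 3550 * ((1.07)^27 - 1) / 0.07
= 3550 * (6.213868 - 1) / 0.07
= 264417.5726


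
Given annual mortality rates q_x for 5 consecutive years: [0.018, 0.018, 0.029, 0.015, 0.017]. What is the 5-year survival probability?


p_k = 1 - q_k for each year
Survival = product of (1 - q_k)
= 0.982 * 0.982 * 0.971 * 0.985 * 0.983
= 0.9066


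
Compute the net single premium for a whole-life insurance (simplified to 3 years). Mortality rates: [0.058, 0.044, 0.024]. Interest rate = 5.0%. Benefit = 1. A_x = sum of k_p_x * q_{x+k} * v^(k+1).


v = 0.952381
Year 0: k_p_x=1.0, q=0.058, term=0.055238
Year 1: k_p_x=0.942, q=0.044, term=0.037595
Year 2: k_p_x=0.900552, q=0.024, term=0.01867
A_x = 0.1115


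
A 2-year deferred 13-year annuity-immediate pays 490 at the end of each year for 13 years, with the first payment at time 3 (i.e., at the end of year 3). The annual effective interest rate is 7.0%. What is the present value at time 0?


PV at time 2 of the 13-year annuity-immediate:
a_n = 490 * (1-(1+0.07)^(-13))/0.07 = 4095.2489
Discount back 2 years to time 0:
PV = 4095.2489 * (1+0.07)^(-2)
= 4095.2489 * 0.873439
= 3576.949


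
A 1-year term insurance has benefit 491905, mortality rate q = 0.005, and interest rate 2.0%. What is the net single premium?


NSP = benefit * q * v
v = 1/(1+i) = 0.980392
NSP = 491905 * 0.005 * 0.980392
= 2411.299


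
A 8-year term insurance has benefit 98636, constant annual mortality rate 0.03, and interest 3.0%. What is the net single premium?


NSP = benefit * sum_{k=0}^{n-1} k_p_x * q * v^(k+1)
With constant q=0.03, v=0.970874
Sum = 0.190653
NSP = 98636 * 0.190653
= 18805.2372


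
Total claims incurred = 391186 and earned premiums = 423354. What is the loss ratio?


Loss ratio = claims / premiums
= 391186 / 423354
= 0.924


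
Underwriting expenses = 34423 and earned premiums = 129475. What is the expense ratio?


Expense ratio = expenses / premiums
= 34423 / 129475
= 0.2659


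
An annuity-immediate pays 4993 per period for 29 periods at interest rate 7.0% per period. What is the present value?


PV = PMT * (1 - (1+i)^(-n)) / i
= 4993 * (1 - (1+0.07)^(-29)) / 0.07
= 4993 * (1 - 0.140563) / 0.07
= 4993 * 12.277674
= 61302.4266


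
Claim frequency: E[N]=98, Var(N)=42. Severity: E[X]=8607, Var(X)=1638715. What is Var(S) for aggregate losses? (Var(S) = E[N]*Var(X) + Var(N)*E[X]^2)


Var(S) = E[N]*Var(X) + Var(N)*E[X]^2
= 98*1638715 + 42*8607^2
= 160594070 + 3111378858
= 3.2720e+09


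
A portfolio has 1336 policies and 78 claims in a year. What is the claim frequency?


frequency = claims / policies
= 78 / 1336
= 0.0584


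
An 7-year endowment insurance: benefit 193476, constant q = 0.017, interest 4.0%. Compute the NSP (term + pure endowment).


Term component = 18812.9679
Pure endowment = 7_p_x * v^7 * benefit = 0.8869 * 0.759918 * 193476 = 130397.2252
NSP = 149210.1931


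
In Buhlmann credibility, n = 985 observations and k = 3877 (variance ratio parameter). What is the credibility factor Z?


Z = n / (n + k)
= 985 / (985 + 3877)
= 985 / 4862
= 0.2026


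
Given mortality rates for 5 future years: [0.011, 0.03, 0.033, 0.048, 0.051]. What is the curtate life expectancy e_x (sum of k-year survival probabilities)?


e_x = sum_{k=1}^{n} k_p_x
k_p_x values:
  1_p_x = 0.989
  2_p_x = 0.95933
  3_p_x = 0.927672
  4_p_x = 0.883144
  5_p_x = 0.838104
e_x = 4.5972


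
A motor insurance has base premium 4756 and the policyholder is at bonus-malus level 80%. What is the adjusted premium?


adjusted = base * BM_level / 100
= 4756 * 80 / 100
= 4756 * 0.8
= 3804.8


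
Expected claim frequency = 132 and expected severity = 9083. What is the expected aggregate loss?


E[S] = E[N] * E[X]
= 132 * 9083
= 1.1990e+06


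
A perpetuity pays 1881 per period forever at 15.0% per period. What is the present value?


PV = PMT / i
= 1881 / 0.15
= 12540.0


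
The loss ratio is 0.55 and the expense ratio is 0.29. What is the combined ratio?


Combined ratio = loss ratio + expense ratio
= 0.55 + 0.29
= 0.84


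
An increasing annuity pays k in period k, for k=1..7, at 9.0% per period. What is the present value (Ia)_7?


(Ia)_n = sum_{k=1}^{n} k * v^k, v = 1/(1+i)
v = 0.917431
Sum computed term by term:
(Ia)_7 = 18.4075


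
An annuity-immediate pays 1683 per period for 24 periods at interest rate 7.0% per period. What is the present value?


PV = PMT * (1 - (1+i)^(-n)) / i
= 1683 * (1 - (1+0.07)^(-24)) / 0.07
= 1683 * (1 - 0.197147) / 0.07
= 1683 * 11.469334
= 19302.8891


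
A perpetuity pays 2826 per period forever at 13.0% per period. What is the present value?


PV = PMT / i
= 2826 / 0.13
= 21738.4615


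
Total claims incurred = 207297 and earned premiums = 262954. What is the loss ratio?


Loss ratio = claims / premiums
= 207297 / 262954
= 0.7883


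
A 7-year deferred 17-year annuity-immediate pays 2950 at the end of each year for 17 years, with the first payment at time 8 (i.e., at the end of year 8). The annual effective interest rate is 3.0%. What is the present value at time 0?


PV at time 7 of the 17-year annuity-immediate:
a_n = 2950 * (1-(1+0.03)^(-17))/0.03 = 38840.0495
Discount back 7 years to time 0:
PV = 38840.0495 * (1+0.03)^(-7)
= 38840.0495 * 0.813092
= 31580.5145


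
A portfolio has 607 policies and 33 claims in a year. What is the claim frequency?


frequency = claims / policies
= 33 / 607
= 0.0544


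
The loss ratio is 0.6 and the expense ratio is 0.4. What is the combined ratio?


Combined ratio = loss ratio + expense ratio
= 0.6 + 0.4
= 1.0


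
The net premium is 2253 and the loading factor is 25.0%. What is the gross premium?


Gross = net * (1 + loading)
= 2253 * (1 + 0.25)
= 2253 * 1.25
= 2816.25


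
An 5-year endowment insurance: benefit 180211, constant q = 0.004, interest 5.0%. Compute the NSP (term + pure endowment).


Term component = 3097.2196
Pure endowment = 5_p_x * v^5 * benefit = 0.980159 * 0.783526 * 180211 = 138398.5351
NSP = 141495.7547


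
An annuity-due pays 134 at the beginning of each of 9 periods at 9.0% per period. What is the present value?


PV_due = PMT * (1-(1+i)^(-n))/i * (1+i)
PV_immediate = 803.3631
PV_due = 803.3631 * 1.09
= 875.6658


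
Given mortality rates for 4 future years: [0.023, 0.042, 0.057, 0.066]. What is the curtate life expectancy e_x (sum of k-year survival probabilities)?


e_x = sum_{k=1}^{n} k_p_x
k_p_x values:
  1_p_x = 0.977
  2_p_x = 0.935966
  3_p_x = 0.882616
  4_p_x = 0.824363
e_x = 3.6199


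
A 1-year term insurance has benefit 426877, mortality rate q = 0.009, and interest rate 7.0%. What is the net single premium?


NSP = benefit * q * v
v = 1/(1+i) = 0.934579
NSP = 426877 * 0.009 * 0.934579
= 3590.5542


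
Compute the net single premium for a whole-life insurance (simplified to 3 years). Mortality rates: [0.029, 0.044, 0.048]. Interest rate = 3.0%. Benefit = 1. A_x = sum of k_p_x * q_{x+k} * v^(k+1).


v = 0.970874
Year 0: k_p_x=1.0, q=0.029, term=0.028155
Year 1: k_p_x=0.971, q=0.044, term=0.040271
Year 2: k_p_x=0.928276, q=0.048, term=0.040776
A_x = 0.1092


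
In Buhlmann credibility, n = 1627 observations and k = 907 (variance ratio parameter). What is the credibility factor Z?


Z = n / (n + k)
= 1627 / (1627 + 907)
= 1627 / 2534
= 0.6421


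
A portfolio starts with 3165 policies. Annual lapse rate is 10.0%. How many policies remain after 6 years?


remaining = initial * (1 - lapse)^years
= 3165 * (1 - 0.1)^6
= 3165 * 0.531441
= 1682.0108


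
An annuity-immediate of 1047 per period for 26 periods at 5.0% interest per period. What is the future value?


FV = PMT * ((1+i)^n - 1) / i
= 1047 * ((1.05)^26 - 1) / 0.05
= 1047 * (3.555673 - 1) / 0.05
= 53515.7861


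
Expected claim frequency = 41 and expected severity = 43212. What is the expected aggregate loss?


E[S] = E[N] * E[X]
= 41 * 43212
= 1.7717e+06


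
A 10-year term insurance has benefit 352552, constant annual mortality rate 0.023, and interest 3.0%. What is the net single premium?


NSP = benefit * sum_{k=0}^{n-1} k_p_x * q * v^(k+1)
With constant q=0.023, v=0.970874
Sum = 0.178089
NSP = 352552 * 0.178089
= 62785.5403


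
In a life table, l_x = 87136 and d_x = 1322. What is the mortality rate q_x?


q_x = d_x / l_x
= 1322 / 87136
= 0.0152


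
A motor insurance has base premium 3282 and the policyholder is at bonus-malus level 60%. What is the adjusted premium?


adjusted = base * BM_level / 100
= 3282 * 60 / 100
= 3282 * 0.6
= 1969.2


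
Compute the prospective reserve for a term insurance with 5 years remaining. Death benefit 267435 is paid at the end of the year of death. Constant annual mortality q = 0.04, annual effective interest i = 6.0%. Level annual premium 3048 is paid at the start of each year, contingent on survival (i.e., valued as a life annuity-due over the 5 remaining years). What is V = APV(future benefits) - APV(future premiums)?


v = 1/(1+i) = 0.943396
APV(future benefits) per unit = sum_{k=0}^{4} k_p_x * q * v^(k+1) = 0.156282
APV(future benefits) = 267435 * 0.156282 = 41795.393
Life annuity-due factor ä_{x:5} = sum_{k=0}^{4} k_p_x * v^k = 4.141485
APV(future premiums) = 3048 * 4.141485 = 12623.2448
V = 41795.393 - 12623.2448
= 29172.1482


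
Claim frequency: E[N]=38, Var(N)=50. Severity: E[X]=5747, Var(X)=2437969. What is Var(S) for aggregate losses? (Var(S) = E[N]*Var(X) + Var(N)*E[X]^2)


Var(S) = E[N]*Var(X) + Var(N)*E[X]^2
= 38*2437969 + 50*5747^2
= 92642822 + 1651400450
= 1.7440e+09


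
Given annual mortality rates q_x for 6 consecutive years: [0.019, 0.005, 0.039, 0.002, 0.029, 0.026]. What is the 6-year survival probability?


p_k = 1 - q_k for each year
Survival = product of (1 - q_k)
= 0.981 * 0.995 * 0.961 * 0.998 * 0.971 * 0.974
= 0.8854


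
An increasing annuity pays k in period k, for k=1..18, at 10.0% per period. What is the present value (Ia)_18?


(Ia)_n = sum_{k=1}^{n} k * v^k, v = 1/(1+i)
v = 0.909091
Sum computed term by term:
(Ia)_18 = 57.841
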